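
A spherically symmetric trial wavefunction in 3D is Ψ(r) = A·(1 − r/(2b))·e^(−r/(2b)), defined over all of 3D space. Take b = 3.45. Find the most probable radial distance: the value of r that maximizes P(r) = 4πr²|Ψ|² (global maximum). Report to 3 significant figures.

r ≈ 18.1

Differentiate P(r) = 4πr²|Ψ|² with respect to r and set to zero.
This gives r = b·(√(5) + 3).
With b = 3.45, the most probable radial distance is 18.06.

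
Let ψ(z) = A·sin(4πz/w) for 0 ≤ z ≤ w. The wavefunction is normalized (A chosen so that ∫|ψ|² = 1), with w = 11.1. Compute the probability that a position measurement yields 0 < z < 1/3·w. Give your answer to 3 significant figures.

P ≈ 0.299

|ψ|² is the probability density, so P = ∫_{0}^{1/3·w} |ψ|² dz.
The normalization integral ∫|ψ|²dz over the whole domain equals w/2·A², and A² cancels in the ratio.
Let u = z/w; then A² and the length scale cancel, so P = ∫_{0}^{1/3} sin(4·π·u)^2 du ÷ ∫_{0}^{1} sin(4·π·u)^2 du.
Using ∫ sin(4·π·u)^2 du = u/2 - sin(4·π·u)·cos(4·π·u)/(8·π), the numerator is -√(3)/(32·π) + 1/6 and the denominator is 1/2.
The result is P = (-√(3)/16 + π/3)/π.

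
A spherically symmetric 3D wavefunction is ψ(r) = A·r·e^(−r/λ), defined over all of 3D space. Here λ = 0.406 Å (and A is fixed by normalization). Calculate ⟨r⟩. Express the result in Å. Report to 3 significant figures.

⟨r⟩ ≈ 1.02 Å

By definition ⟨r⟩ = ∫ r |ψ(r)|² 4πr² dr.
The ratio of the moment integral to the normalization integral gives ⟨r⟩ = 5·λ/2.
Putting λ = 0.406 gives 1.015.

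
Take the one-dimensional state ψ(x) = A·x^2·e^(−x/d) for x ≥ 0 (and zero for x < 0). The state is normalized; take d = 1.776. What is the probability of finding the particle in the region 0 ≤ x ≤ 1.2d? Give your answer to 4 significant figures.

P ≈ 0.09587

|ψ|² is the probability density, so P = ∫_{0}^{1.2d} |ψ|² dx.
Since A² = 1/(3·d^5/4), this is the region integral divided by the full normalization integral.
Let u = x/d; then A² and the length scale cancel, so P = ∫_{0}^{1.2} u^4·e^(-2·u) du ÷ ∫_{0}^{∞} u^4·e^(-2·u) du.
Using ∫ u^4·e^(-2·u) du = -(u^4/2 + u^3 + 3·u^2/2 + 3·u/2 + 3/4)·e^(-2·u), the numerator is ≈ 0.0719014 and the denominator is 3/4.
Evaluating gives P = 0.095869.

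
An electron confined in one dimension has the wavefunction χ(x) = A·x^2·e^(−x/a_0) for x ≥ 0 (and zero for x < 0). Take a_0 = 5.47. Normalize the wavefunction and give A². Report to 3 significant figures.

We need A² ∫|f|² dx = 1, taking the integral from 0 to ∞.
Recall ∫₀^∞ x^m e^(−x/β) dx = m!·β^(m+1), the integral (without the A² prefactor) comes out to 3·a_0^5/4.
Substituting a_0 = 5.47 gives A² = 0.0002723, so A = 0.01650.

A^2 ≈ 0.000272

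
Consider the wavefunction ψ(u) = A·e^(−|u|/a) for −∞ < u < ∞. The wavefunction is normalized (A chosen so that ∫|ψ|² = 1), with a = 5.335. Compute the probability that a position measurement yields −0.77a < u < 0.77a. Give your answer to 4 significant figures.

The probability is P = ∫ |ψ|² du over [−0.77a, 0.77a].
The normalization integral ∫|ψ|²du over the whole domain equals a·A², and A² cancels in the ratio.
Both integrals are even about u = 0, so only the u ≥ 0 halves are needed (the factors of 2 cancel). In terms of t = u/a (A² and the length scale cancel between numerator and denominator), P = [∫_{0}^{0.77} e^(-2·t) dt] / [∫_{0}^{∞} e^(-2·t) dt].
Using ∫ e^(-2·t) dt = -e^(-2·t)/2, the numerator is 1/2 - e^(-77/50)/2 and the denominator is 1/2.
The result is P = 0.78562.

P ≈ 0.7856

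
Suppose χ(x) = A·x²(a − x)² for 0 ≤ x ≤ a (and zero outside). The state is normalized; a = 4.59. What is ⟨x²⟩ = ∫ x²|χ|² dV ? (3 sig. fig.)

⟨x^2⟩ ≈ 5.75

The expectation value is the |χ|²-weighted average of x^2: ∫ x^2|χ|² dx.
Expanding the polynomial and integrating term by term, since the A² factors cancel between numerator and denominator, ⟨x²⟩ = 3·a^2/11.
With a = 4.59, ⟨x^2⟩ = 5.746.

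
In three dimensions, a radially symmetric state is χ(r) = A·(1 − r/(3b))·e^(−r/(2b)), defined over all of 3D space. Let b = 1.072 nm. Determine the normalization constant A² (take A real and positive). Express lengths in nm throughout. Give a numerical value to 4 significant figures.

A^2 ≈ 0.09689 nm^(-3)

Require ∫ |χ|² 4πr² dr = 1 over the whole domain.
(Spherical symmetry: dV = 4πr² dr.)
With ∫₀^∞ r^4 e^(−αr) dr = 4!/α^5, ∫|χ|² 4πr² dr = A²·(8·π·b^3/3).
Hence A² = 1/[8·π·b^3/3].
Substituting b = 1.072 gives A² = 0.096894, so A = 0.31128.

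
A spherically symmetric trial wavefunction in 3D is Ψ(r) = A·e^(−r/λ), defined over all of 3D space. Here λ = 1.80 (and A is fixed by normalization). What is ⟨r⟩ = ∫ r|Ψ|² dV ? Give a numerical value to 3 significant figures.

⟨r⟩ ≈ 2.70

⟨r⟩ = ∫ r |Ψ|² 4πr² dr over the full domain.
The ratio of the moment integral to the normalization integral gives ⟨r⟩ = 3·λ/2.
Putting λ = 1.80 gives 2.700.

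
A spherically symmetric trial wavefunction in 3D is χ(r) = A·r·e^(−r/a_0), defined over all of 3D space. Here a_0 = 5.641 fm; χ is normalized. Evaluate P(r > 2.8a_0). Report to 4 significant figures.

P ≈ 0.3422

With dV = 4πr²dr, the probability is ∫|χ|² dV over r > 2.8a_0.
The full normalization integral is A²·[3·π·a_0^5] = 1, fixing A².
Substituting u = r/a_0, A², 4π and the length scale all cancel in the ratio: P = ∫_{2.8}^{∞} u^4·e^(-2·u) du / ∫_{0}^{∞} u^4·e^(-2·u) du.
With ∫ u^4·e^(-2·u) du = -(u^4/2 + u^3 + 3·u^2/2 + 3·u/2 + 3/4)·e^(-2·u) + C, the region integral is ≈ 0.256613 and the full one is 3/4.
This evaluates to P = 0.34215.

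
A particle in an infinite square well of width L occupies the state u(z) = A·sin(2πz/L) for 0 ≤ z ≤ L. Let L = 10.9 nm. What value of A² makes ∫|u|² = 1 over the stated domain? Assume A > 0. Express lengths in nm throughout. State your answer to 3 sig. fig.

We need A² ∫|f|² dz = 1, taking the integral from 0 to L.
The integral (without the A² prefactor) comes out to L/2.
Hence A² = 1/[L/2].
Substituting L = 10.9 gives A² = 0.1835, so A = 0.4284.

A^2 ≈ 0.183 nm^(-1)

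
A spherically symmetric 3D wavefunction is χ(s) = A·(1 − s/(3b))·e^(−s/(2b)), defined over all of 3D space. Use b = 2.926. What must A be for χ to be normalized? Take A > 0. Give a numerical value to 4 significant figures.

Normalization requires ∫|χ|² 4πs² ds = 1, integrated from 0 to ∞.
∫|χ|² 4πs² ds = A²·(8·π·b^3/3).
Hence A² = 1/[8·π·b^3/3].
Substituting b = 2.926 gives A² = 0.0047650, so A = 0.069029.

A ≈ 0.06903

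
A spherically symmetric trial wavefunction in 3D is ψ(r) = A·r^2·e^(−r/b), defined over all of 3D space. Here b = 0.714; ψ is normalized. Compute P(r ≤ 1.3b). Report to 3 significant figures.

With dV = 4πr²dr, the probability is ∫|ψ|² dV over r ≤ 1.3b.
Normalization gives A² = 1/(45·π·b^7/2).
Let u = r/b; then A², 4π and the length scale all cancel, so P = ∫_{0}^{1.3} u^6·e^(-2·u) du ÷ ∫_{0}^{∞} u^6·e^(-2·u) du.
Using ∫ u^6·e^(-2·u) du = -(4·u^6 + 12·u^5 + 30·u^4 + 60·u^3 + 90·u^2 + 90·u + 45)·e^(-2·u)/8, the numerator is ≈ 0.096582 and the denominator is 45/8.
Taking the ratio yields P = 0.01717.

P ≈ 0.0172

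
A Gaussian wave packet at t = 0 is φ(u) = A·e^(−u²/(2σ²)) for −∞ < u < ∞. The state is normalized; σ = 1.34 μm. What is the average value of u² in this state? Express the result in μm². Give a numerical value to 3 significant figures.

By definition ⟨u²⟩ = ∫ u^2 |φ(u)|² du.
Evaluating both integrals, ⟨u²⟩ = σ^2/2.
Putting σ = 1.34 gives 0.8978.

⟨u^2⟩ ≈ 0.898 μm^2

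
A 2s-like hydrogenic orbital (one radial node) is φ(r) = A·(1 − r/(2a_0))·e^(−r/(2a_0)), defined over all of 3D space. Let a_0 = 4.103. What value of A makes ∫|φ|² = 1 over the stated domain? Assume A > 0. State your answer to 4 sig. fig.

The normalization condition is ∫|φ|² 4πr² dr = 1 from 0 to ∞.
Recall ∫₀^∞ r^m e^(−r/β) dr = m!·β^(m+1), with φ = A·(1 − r/(2a_0))·e^(−r/(2a_0)), the integral evaluates to A²·[8·π·a_0^3].
Setting this equal to 1 gives A² = 1/(8·π·a_0^3).
Plugging in a_0 = 4.103 yields A = 0.024001.

A ≈ 0.02400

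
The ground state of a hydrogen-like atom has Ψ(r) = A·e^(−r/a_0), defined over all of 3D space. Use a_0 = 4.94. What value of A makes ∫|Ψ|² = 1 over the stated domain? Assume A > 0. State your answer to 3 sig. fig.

Require ∫ |Ψ|² 4πr² dr = 1 over the whole domain.
The integral (without the A² prefactor) comes out to π·a_0^3.
Hence A² = 1/[π·a_0^3].
With a_0 = 4.94: A² = 0.002640 and A = 0.05138.

A ≈ 0.0514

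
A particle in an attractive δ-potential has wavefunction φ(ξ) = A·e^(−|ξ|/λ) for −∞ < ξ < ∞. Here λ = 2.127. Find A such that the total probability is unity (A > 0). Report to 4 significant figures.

A ≈ 0.6857

Require ∫ |φ|² dξ = 1 over the whole domain.
The integral (without the A² prefactor) comes out to λ.
So A² = (λ)^(−1).
Substituting λ = 2.127 gives A² = 0.47015, so A = 0.68567.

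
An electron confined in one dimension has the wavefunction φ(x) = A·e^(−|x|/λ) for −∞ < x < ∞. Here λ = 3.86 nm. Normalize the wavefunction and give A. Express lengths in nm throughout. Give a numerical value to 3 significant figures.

A ≈ 0.509 nm^(-1/2)

The normalization condition is ∫|φ|² dx = 1 from −∞ to ∞.
Using ∫₀^∞ xⁿ e^(−αx) dx = n!/αⁿ⁺¹, the integral (without the A² prefactor) comes out to λ.
Setting this equal to 1 gives A² = 1/(λ).
Substituting λ = 3.86 gives A² = 0.2591, so A = 0.5090.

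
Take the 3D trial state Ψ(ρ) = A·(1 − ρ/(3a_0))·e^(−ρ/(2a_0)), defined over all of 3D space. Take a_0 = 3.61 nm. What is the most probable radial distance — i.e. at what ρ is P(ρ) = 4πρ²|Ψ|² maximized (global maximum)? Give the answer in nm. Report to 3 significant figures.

ρ ≈ 3.61 nm

The maximum of P(ρ) = 4πρ²|Ψ|² occurs where its derivative vanishes.
Solving yields ρ = a_0.
With a_0 = 3.61, the most probable radial distance is 3.610 nm.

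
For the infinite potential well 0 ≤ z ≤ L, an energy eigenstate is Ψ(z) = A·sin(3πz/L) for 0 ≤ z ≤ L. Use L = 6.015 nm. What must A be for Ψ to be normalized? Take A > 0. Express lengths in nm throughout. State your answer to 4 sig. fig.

Normalization requires ∫|Ψ|² dz = 1, integrated from 0 to L.
Using sin²θ = (1 − cos 2θ)/2, ∫|Ψ|² dz = A²·(L/2).
Hence A² = 1/[L/2].
With L = 6.015: A² = 0.33250 and A = 0.57663.

A ≈ 0.5766 nm^(-1/2)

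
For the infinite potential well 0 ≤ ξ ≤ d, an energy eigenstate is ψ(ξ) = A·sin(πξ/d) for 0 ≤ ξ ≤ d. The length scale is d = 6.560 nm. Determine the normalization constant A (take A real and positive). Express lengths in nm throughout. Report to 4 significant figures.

We need A² ∫|f|² dξ = 1, taking the integral from 0 to d.
With ∫₀^d sin²(nπξ/d) dξ = d/2, the integral (without the A² prefactor) comes out to d/2.
Setting this equal to 1 gives A² = 1/(d/2).
Plugging in d = 6.560 yields A = 0.55216.

A ≈ 0.5522 nm^(-1/2)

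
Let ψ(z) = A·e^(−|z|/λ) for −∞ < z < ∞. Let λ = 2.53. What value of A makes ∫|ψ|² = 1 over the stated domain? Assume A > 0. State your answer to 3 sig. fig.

The normalization condition is ∫|ψ|² dz = 1 from −∞ to ∞.
The integral (without the A² prefactor) comes out to λ.
Plugging in λ = 2.53 yields A = 0.6287.

A ≈ 0.629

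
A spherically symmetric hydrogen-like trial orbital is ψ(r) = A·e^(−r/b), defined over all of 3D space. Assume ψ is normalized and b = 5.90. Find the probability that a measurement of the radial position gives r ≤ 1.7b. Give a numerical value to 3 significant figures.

P ≈ 0.660

With dV = 4πr²dr, the probability is ∫|ψ|² dV over r ≤ 1.7b.
Normalization gives A² = 1/(π·b^3).
In terms of u = r/b (A², 4π and the length scale all cancel between numerator and denominator), P = [∫_{0}^{1.7} u^2·e^(-2·u) du] / [∫_{0}^{∞} u^2·e^(-2·u) du].
Using ∫ u^2·e^(-2·u) du = -(2·u^2 + 2·u + 1)·e^(-2·u)/4, the numerator is 1/4 - 509·e^(-17/5)/200 and the denominator is 1/4.
The region integral divided by the full integral gives P = 0.6603.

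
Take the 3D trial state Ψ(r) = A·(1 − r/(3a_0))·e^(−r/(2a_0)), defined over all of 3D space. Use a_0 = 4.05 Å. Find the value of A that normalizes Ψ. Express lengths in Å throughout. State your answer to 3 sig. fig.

We need A² ∫|f|² 4πr² dr = 1, taking the integral from 0 to ∞.
(Spherical symmetry: dV = 4πr² dr.)
Recall ∫₀^∞ r^m e^(−r/β) dr = m!·β^(m+1), ∫|Ψ|² 4πr² dr = A²·(8·π·a_0^3/3).
Setting this equal to 1 gives A² = 1/(8·π·a_0^3/3).
With a_0 = 4.05: A² = 0.001797 and A = 0.04239.

A ≈ 0.0424 Å^(-3/2)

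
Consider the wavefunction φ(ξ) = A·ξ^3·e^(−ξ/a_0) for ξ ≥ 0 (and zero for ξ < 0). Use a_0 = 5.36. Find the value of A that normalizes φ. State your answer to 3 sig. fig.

A ≈ 0.00118

Require ∫ |φ|² dξ = 1 over the whole domain.
Using ∫₀^∞ ξⁿ e^(−αξ) dξ = n!/αⁿ⁺¹, the integral (without the A² prefactor) comes out to 45·a_0^7/8.
Setting this equal to 1 gives A² = 1/(45·a_0^7/8).
Plugging in a_0 = 5.36 yields A = 0.001183.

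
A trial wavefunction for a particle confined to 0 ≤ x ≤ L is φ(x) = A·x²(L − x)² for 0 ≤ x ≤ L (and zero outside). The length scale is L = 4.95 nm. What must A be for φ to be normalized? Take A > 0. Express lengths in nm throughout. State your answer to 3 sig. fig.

Normalization requires ∫|φ|² dx = 1, integrated from 0 to L.
Expanding the polynomial and integrating term by term, with φ = A·x²(L − x)², the integral evaluates to A²·[L^9/630].
Setting this equal to 1 gives A² = 1/(L^9/630).
Plugging in L = 4.95 yields A = 0.01879.

A ≈ 0.0188 nm^(-9/2)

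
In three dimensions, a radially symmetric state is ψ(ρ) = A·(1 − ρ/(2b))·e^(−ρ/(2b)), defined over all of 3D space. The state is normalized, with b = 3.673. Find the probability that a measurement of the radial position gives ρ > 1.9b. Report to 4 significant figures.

P = ∫ |ψ|² 4πρ² dρ over ρ > 1.9b.
Normalization gives A² = 1/(8·π·b^3).
In terms of u = ρ/b (A², 4π and the length scale all cancel between numerator and denominator), P = [∫_{1.9}^{∞} u^2·(1 - u/2)^2·e^(-u) du] / [∫_{0}^{∞} u^2·(1 - u/2)^2·e^(-u) du].
Using ∫ u^2·(1 - u/2)^2·e^(-u) du = -(u^4/4 + u^2 + 2·u + 2)·e^(-u), the numerator is ≈ 1.89474 and the denominator is 2.
This evaluates to P = 0.94737.

P ≈ 0.9474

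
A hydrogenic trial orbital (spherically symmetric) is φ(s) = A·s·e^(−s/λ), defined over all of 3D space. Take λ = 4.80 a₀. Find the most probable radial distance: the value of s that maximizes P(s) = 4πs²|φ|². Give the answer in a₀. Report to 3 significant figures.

The maximum of P(s) = 4πs²|φ|² occurs where its derivative vanishes.
This gives s = 2·λ.
With λ = 4.80, the most probable radial distance is 9.600 a₀.

s ≈ 9.60 a₀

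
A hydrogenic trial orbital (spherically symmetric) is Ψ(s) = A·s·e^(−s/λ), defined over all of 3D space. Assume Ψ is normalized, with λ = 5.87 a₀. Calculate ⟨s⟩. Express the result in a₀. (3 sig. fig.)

⟨s⟩ ≈ 14.7 a₀

The expectation value is the |Ψ|²-weighted average of s: ∫ s|Ψ|² 4πs² ds.
Evaluating both integrals, ⟨s⟩ = 5·λ/2.
With λ = 5.87, ⟨s⟩ = 14.68.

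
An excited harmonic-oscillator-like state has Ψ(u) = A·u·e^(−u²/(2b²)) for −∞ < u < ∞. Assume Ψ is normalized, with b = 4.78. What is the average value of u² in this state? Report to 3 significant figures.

⟨u^2⟩ ≈ 34.3

⟨u²⟩ = ∫ u^2 |Ψ|² du over the full domain.
Differentiating ∫e^(−αu²) du = √(π/α) under α to get the higher moments, since the A² factors cancel between numerator and denominator, ⟨u²⟩ = 3·b^2/2.
Putting b = 4.78 gives 34.27.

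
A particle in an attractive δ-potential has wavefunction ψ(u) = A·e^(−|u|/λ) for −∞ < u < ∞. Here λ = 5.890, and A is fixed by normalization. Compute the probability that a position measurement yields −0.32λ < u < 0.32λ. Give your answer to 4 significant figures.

|ψ|² is the probability density, so P = ∫_{−0.32λ}^{0.32λ} |ψ|² du.
The normalization integral ∫|ψ|²du over the whole domain equals λ·A², and A² cancels in the ratio.
By symmetry take twice the u ≥ 0 contribution in numerator and denominator; the 2's cancel. In terms of t = u/λ (A² and the length scale cancel between numerator and denominator), P = [∫_{0}^{0.32} e^(-2·t) dt] / [∫_{0}^{∞} e^(-2·t) dt].
Using ∫ e^(-2·t) dt = -e^(-2·t)/2, the numerator is 1/2 - e^(-16/25)/2 and the denominator is 1/2.
Evaluating gives P = 0.47271.

P ≈ 0.4727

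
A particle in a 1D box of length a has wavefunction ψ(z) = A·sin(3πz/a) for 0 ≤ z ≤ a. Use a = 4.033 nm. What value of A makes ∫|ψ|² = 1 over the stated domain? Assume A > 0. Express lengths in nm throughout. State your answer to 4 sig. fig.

A ≈ 0.7042 nm^(-1/2)

The normalization condition is ∫|ψ|² dz = 1 from 0 to a.
The integral (without the A² prefactor) comes out to a/2.
Plugging in a = 4.033 yields A = 0.70421.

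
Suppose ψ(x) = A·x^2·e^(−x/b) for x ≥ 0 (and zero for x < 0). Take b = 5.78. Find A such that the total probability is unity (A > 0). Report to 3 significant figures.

A ≈ 0.0144

The normalization condition is ∫|ψ|² dx = 1 from 0 to ∞.
Recall ∫₀^∞ x^m e^(−x/β) dx = m!·β^(m+1), carrying out the integral gives A² · 3·b^5/4.
Setting this equal to 1 gives A² = 1/(3·b^5/4).
Plugging in b = 5.78 yields A = 0.01438.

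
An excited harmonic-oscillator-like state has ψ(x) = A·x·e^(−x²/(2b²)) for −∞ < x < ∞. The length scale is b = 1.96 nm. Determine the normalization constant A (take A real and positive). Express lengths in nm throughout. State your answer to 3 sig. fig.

The normalization condition is ∫|ψ|² dx = 1 from −∞ to ∞.
Carrying out the integral gives A² · √(π)·b^3/2.
Substituting b = 1.96 gives A² = 0.1499, so A = 0.3871.

A ≈ 0.387 nm^(-3/2)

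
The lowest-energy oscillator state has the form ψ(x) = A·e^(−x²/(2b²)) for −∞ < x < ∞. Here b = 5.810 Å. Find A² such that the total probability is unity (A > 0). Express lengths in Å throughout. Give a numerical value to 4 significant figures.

A^2 ≈ 0.09711 Å^(-1)

We need A² ∫|f|² dx = 1, taking the integral from −∞ to ∞.
With ∫_{−∞}^{∞} x^(2m) e^(−αx²) dx = (2m−1)!!·√π / (2^m α^(m+1/2)), ∫|ψ|² dx = A²·(√(π)·b).
Substituting b = 5.810 gives A² = 0.097107, so A = 0.31162.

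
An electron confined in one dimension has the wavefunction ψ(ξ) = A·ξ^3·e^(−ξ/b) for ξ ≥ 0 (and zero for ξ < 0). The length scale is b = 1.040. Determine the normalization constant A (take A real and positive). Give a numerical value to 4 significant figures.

Require ∫ |ψ|² dξ = 1 over the whole domain.
Using ∫₀^∞ ξⁿ e^(−αξ) dξ = n!/αⁿ⁺¹, the integral (without the A² prefactor) comes out to 45·b^7/8.
Hence A² = 1/[45·b^7/8].
Substituting b = 1.040 gives A² = 0.13510, so A = 0.36755.

A ≈ 0.3676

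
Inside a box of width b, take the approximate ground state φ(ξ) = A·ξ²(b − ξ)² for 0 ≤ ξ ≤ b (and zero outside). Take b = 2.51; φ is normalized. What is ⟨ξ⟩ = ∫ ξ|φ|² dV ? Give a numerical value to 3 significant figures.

⟨ξ⟩ ≈ 1.26

The expectation value is the |φ|²-weighted average of ξ: ∫ ξ|φ|² dξ.
Expanding the polynomial and integrating term by term, evaluating both integrals, ⟨ξ⟩ = b/2.
Putting b = 2.51 gives 1.255.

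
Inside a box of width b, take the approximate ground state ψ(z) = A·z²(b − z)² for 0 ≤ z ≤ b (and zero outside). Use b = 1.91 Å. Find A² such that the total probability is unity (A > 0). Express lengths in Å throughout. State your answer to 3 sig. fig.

Require ∫ |ψ|² dz = 1 over the whole domain.
∫|ψ|² dz = A²·(b^9/630).
So A² = (b^9/630)^(−1).
With b = 1.91: A² = 1.862 and A = 1.365.

A^2 ≈ 1.86 Å^(-9)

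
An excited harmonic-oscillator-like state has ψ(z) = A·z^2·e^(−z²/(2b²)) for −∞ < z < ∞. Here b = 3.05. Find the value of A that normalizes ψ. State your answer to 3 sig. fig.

We need A² ∫|f|² dz = 1, taking the integral from −∞ to ∞.
With ∫_{−∞}^{∞} z^(2m) e^(−αz²) dz = (2m−1)!!·√π / (2^m α^(m+1/2)), the integral (without the A² prefactor) comes out to 3·√(π)·b^5/4.
Setting this equal to 1 gives A² = 1/(3·√(π)·b^5/4).
Substituting b = 3.05 gives A² = 0.002850, so A = 0.05339.

A ≈ 0.0534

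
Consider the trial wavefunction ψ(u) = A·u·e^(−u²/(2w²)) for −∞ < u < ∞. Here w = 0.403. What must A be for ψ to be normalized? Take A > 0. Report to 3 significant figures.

A ≈ 4.15

The normalization condition is ∫|ψ|² du = 1 from −∞ to ∞.
Differentiating ∫e^(−αu²) du = √(π/α) under α to get the higher moments, ∫|ψ|² du = A²·(√(π)·w^3/2).
So A² = (√(π)·w^3/2)^(−1).
Substituting w = 0.403 gives A² = 17.24, so A = 4.152.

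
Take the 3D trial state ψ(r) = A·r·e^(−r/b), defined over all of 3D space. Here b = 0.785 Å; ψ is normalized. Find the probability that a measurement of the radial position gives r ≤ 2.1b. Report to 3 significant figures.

Integrate the radial probability density 4πr²|ψ|² over r ≤ 2.1b.
The full normalization integral is A²·[3·π·b^5] = 1, fixing A².
Let u = r/b; then A², 4π and the length scale all cancel, so P = ∫_{0}^{2.1} u^4·e^(-2·u) du ÷ ∫_{0}^{∞} u^4·e^(-2·u) du.
An antiderivative of u^4·e^(-2·u) is -(u^4/2 + u^3 + 3·u^2/2 + 3·u/2 + 3/4)·e^(-2·u); evaluating from 0 to 2.1 gives ≈ 0.30763, while the full integral is 3/4.
The region integral divided by the full integral gives P = 0.4102.

P ≈ 0.410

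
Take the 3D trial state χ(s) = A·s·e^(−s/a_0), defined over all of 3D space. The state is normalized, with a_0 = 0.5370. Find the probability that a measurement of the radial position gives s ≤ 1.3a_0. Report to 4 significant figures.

P ≈ 0.1226

Integrate the radial probability density 4πs²|χ|² over s ≤ 1.3a_0.
The full normalization integral is A²·[3·π·a_0^5] = 1, fixing A².
In terms of u = s/a_0 (A², 4π and the length scale all cancel between numerator and denominator), P = [∫_{0}^{1.3} u^4·e^(-2·u) du] / [∫_{0}^{∞} u^4·e^(-2·u) du].
Using ∫ u^4·e^(-2·u) du = -(u^4/2 + u^3 + 3·u^2/2 + 3·u/2 + 3/4)·e^(-2·u), the numerator is ≈ 0.0919324 and the denominator is 3/4.
Taking the ratio yields P = 0.12258.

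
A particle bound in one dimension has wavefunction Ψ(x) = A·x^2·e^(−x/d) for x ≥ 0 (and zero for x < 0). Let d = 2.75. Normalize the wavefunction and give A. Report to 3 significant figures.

A ≈ 0.0921

Require ∫ |Ψ|² dx = 1 over the whole domain.
With ∫₀^∞ x^4 e^(−αx) dx = 4!/α^5, the integral (without the A² prefactor) comes out to 3·d^5/4.
Hence A² = 1/[3·d^5/4].
Plugging in d = 2.75 yields A = 0.09207.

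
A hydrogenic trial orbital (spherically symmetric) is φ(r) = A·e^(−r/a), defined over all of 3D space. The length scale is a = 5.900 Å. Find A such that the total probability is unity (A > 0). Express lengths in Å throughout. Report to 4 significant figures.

Require ∫ |φ|² 4πr² dr = 1 over the whole domain.
(Spherical symmetry: dV = 4πr² dr.)
With φ = A·e^(−r/a), the integral evaluates to A²·[π·a^3].
So A² = (π·a^3)^(−1).
With a = 5.900: A² = 0.0015499 and A = 0.039368.

A ≈ 0.03937 Å^(-3/2)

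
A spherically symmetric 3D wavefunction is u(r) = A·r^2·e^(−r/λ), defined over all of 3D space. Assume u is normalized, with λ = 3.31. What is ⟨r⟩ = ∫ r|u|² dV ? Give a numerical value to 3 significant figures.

The expectation value is the |u|²-weighted average of r: ∫ r|u|² 4πr² dr.
Since the A² factors cancel between numerator and denominator, ⟨r⟩ = 7·λ/2.
With λ = 3.31, ⟨r⟩ = 11.59.

⟨r⟩ ≈ 11.6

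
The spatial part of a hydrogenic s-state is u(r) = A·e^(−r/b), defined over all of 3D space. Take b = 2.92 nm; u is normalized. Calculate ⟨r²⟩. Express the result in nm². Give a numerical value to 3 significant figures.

⟨r^2⟩ ≈ 25.6 nm^2

By definition ⟨r²⟩ = ∫ r^2 |u(r)|² 4πr² dr.
Since the A² factors cancel between numerator and denominator, ⟨r²⟩ = 3·b^2.
Putting b = 2.92 gives 25.58.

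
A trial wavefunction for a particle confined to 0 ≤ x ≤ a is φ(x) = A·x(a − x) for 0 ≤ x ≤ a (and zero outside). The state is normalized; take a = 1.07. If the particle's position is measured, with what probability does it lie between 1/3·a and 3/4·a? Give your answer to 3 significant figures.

P ≈ 0.687

The probability is P = ∫ |φ|² dx over [1/3·a, 3/4·a].
With A² fixed by ∫|φ|² = 1, i.e. A² = (a^5/30)^(−1), substitute and integrate.
Substituting u = x/a, A² and the length scale cancel in the ratio: P = ∫_{1/3}^{3/4} u^2·(1 - u)^2 du / ∫_{0}^{1} u^2·(1 - u)^2 du.
An antiderivative of u^2·(1 - u)^2 is u^3·(6·u^2 - 15·u + 10)/30; evaluating from 1/3 to 3/4 gives ≈ 0.022887, while the full integral is 1/30.
Evaluating gives P = 0.6866.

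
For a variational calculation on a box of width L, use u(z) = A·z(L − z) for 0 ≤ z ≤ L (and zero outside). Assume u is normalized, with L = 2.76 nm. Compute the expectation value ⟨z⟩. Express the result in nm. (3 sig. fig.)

By definition ⟨z⟩ = ∫ z |u(z)|² dz.
Evaluating both integrals, ⟨z⟩ = L/2.
With L = 2.76, ⟨z⟩ = 1.380.

⟨z⟩ ≈ 1.38 nm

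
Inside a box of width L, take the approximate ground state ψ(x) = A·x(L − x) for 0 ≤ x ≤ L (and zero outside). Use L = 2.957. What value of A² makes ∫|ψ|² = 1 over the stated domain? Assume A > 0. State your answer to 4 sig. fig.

A^2 ≈ 0.1327

Require ∫ |ψ|² dx = 1 over the whole domain.
Expanding the polynomial and integrating term by term, with ψ = A·x(L − x), the integral evaluates to A²·[L^5/30].
Setting this equal to 1 gives A² = 1/(L^5/30).
Substituting L = 2.957 gives A² = 0.13270, so A = 0.36428.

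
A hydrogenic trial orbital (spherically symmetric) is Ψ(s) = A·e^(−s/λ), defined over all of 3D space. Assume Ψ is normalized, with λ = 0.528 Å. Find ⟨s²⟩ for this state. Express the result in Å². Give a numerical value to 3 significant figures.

The expectation value is the |Ψ|²-weighted average of s^2: ∫ s^2|Ψ|² 4πs² ds.
Evaluating both integrals, ⟨s²⟩ = 3·λ^2.
With λ = 0.528, ⟨s^2⟩ = 0.8364.

⟨s^2⟩ ≈ 0.836 Å^2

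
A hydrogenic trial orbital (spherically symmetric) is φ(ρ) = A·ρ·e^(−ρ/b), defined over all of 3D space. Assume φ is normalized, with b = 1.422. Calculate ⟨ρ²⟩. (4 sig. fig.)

⟨ρ^2⟩ ≈ 15.17

The expectation value is the |φ|²-weighted average of ρ^2: ∫ ρ^2|φ|² 4πρ² dρ.
Evaluating both integrals, ⟨ρ²⟩ = 15·b^2/2.
Putting b = 1.422 gives 15.166.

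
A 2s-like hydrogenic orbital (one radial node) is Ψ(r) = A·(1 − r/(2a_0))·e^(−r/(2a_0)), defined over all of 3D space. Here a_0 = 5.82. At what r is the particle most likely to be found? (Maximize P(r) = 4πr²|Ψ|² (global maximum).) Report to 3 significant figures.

r ≈ 30.5

The maximum of P(r) = 4πr²|Ψ|² occurs where its derivative vanishes.
Solving yields r = a_0·(√(5) + 3).
With a_0 = 5.82, the most probable radial distance is 30.47.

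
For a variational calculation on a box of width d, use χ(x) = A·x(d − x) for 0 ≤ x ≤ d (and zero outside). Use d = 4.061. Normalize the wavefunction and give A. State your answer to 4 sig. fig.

A ≈ 0.1648

Normalization requires ∫|χ|² dx = 1, integrated from 0 to d.
∫|χ|² dx = A²·(d^5/30).
So A² = (d^5/30)^(−1).
Plugging in d = 4.061 yields A = 0.16481.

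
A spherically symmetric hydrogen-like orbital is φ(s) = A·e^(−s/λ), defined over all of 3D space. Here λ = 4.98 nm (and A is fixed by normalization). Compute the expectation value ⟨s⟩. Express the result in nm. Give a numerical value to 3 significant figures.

⟨s⟩ ≈ 7.47 nm

The expectation value is the |φ|²-weighted average of s: ∫ s|φ|² 4πs² ds.
The ratio of the moment integral to the normalization integral gives ⟨s⟩ = 3·λ/2.
Putting λ = 4.98 gives 7.470.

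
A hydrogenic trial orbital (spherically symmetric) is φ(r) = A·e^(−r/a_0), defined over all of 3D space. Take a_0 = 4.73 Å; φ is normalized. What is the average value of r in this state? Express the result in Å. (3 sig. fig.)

⟨r⟩ = ∫ r |φ|² 4πr² dr over the full domain.
The ratio of the moment integral to the normalization integral gives ⟨r⟩ = 3·a_0/2.
With a_0 = 4.73, ⟨r⟩ = 7.095.

⟨r⟩ ≈ 7.10 Å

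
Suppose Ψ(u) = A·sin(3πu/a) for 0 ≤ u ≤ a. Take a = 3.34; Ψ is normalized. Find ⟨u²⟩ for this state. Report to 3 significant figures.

⟨u^2⟩ ≈ 3.66

By definition ⟨u²⟩ = ∫ u^2 |Ψ(u)|² du.
Evaluating both integrals, ⟨u²⟩ = -a^2/(18·π^2) + a^2/3.
With a = 3.34, ⟨u^2⟩ = 3.656.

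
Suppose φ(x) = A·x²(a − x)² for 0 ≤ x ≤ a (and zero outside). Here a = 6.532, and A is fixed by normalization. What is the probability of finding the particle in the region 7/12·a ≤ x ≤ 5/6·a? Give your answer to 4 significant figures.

P ≈ 0.2934

The probability is P = ∫ |φ|² dx over [7/12·a, 5/6·a].
The normalization integral ∫|φ|²dx over the whole domain equals a^9/630·A², and A² cancels in the ratio.
Let u = x/a; then A² and the length scale cancel, so P = ∫_{7/12}^{5/6} u^4·(1 - u)^4 du ÷ ∫_{0}^{1} u^4·(1 - u)^4 du.
An antiderivative of u^4·(1 - u)^4 is u^5·(70·u^4 - 315·u^3 + 540·u^2 - 420·u + 126)/630; evaluating from 7/12 to 5/6 gives ≈ 0.000465682, while the full integral is 1/630.
This works out to P = 0.29338.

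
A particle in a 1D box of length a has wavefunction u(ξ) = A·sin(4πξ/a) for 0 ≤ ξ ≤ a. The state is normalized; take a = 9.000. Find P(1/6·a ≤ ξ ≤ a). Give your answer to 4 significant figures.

|u|² is the probability density, so P = ∫_{1/6·a}^{a} |u|² dξ.
With A² fixed by ∫|u|² = 1, i.e. A² = (a/2)^(−1), substitute and integrate.
Let t = ξ/a; then A² and the length scale cancel, so P = ∫_{1/6}^{1} sin(4·π·t)^2 dt ÷ ∫_{0}^{1} sin(4·π·t)^2 dt.
With ∫ sin(4·π·t)^2 dt = t/2 - sin(4·π·t)·cos(4·π·t)/(8·π) + C, the region integral is -√(3)/(32·π) + 5/12 and the full one is 1/2.
The result is P = -√(3)/(16·π) + 5/6.

P ≈ 0.7989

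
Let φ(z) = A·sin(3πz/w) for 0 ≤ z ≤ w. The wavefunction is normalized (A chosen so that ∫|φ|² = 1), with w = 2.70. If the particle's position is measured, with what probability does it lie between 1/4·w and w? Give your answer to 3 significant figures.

P ≈ 0.697

P = ∫_{1/4·w}^{w} |φ(z)|² dz.
The normalization integral ∫|φ|²dz over the whole domain equals w/2·A², and A² cancels in the ratio.
In terms of u = z/w (A² and the length scale cancel between numerator and denominator), P = [∫_{1/4}^{1} sin(3·π·u)^2 du] / [∫_{0}^{1} sin(3·π·u)^2 du].
An antiderivative of sin(3·π·u)^2 is u/2 - sin(6·π·u)/(12·π); evaluating from 1/4 to 1 gives 3/8 - 1/(12·π), while the full integral is 1/2.
The result is P = (-2 + 9·π)/(12·π).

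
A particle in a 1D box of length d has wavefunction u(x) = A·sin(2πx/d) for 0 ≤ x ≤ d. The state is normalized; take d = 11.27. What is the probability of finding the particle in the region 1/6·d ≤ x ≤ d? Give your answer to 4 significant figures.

The probability is P = ∫ |u|² dx over [1/6·d, d].
The normalization integral ∫|u|²dx over the whole domain equals d/2·A², and A² cancels in the ratio.
In terms of t = x/d (A² and the length scale cancel between numerator and denominator), P = [∫_{1/6}^{1} sin(2·π·t)^2 dt] / [∫_{0}^{1} sin(2·π·t)^2 dt].
Using ∫ sin(2·π·t)^2 dt = t/2 - sin(4·π·t)/(8·π), the numerator is √(3)/(16·π) + 5/12 and the denominator is 1/2.
Evaluating gives P = √(3)/(8·π) + 5/6.

P ≈ 0.9022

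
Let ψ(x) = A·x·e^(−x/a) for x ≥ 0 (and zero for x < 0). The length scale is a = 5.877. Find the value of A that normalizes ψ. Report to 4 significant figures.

A ≈ 0.1404

Normalization requires ∫|ψ|² dx = 1, integrated from 0 to ∞.
Carrying out the integral gives A² · a^3/4.
Setting this equal to 1 gives A² = 1/(a^3/4).
Plugging in a = 5.877 yields A = 0.14038.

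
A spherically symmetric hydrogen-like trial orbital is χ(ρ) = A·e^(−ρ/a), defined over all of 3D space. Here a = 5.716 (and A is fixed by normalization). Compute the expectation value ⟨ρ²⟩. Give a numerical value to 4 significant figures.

⟨ρ^2⟩ ≈ 98.02

The expectation value is the |χ|²-weighted average of ρ^2: ∫ ρ^2|χ|² 4πρ² dρ.
Using ∫₀^∞ ρⁿ e^(−αρ) dρ = n!/αⁿ⁺¹, evaluating both integrals, ⟨ρ²⟩ = 3·a^2.
With a = 5.716, ⟨ρ^2⟩ = 98.018.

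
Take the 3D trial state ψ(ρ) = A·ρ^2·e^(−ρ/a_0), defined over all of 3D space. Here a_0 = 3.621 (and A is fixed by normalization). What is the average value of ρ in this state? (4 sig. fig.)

The expectation value is the |ψ|²-weighted average of ρ: ∫ ρ|ψ|² 4πρ² dρ.
With ∫₀^∞ ρ^7 e^(−αρ) dρ = 7!/α^8, evaluating both integrals, ⟨ρ⟩ = 7·a_0/2.
Putting a_0 = 3.621 gives 12.674.

⟨ρ⟩ ≈ 12.67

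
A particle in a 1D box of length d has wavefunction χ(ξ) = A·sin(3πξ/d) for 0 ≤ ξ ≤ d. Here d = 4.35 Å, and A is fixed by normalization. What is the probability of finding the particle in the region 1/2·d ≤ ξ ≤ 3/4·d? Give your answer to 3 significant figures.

The probability is P = ∫ |χ|² dξ over [1/2·d, 3/4·d].
With A² fixed by ∫|χ|² = 1, i.e. A² = (d/2)^(−1), substitute and integrate.
Let u = ξ/d; then A² and the length scale cancel, so P = ∫_{1/2}^{3/4} sin(3·π·u)^2 du ÷ ∫_{0}^{1} sin(3·π·u)^2 du.
An antiderivative of sin(3·π·u)^2 is u/2 - sin(6·π·u)/(12·π); evaluating from 1/2 to 3/4 gives 1/8 - 1/(12·π), while the full integral is 1/2.
The result is P = (-2 + 3·π)/(12·π).

P ≈ 0.197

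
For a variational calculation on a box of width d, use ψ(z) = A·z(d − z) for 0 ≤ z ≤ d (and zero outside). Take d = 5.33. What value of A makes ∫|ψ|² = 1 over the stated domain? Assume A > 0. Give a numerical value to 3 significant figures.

A ≈ 0.0835

Require ∫ |ψ|² dz = 1 over the whole domain.
Expanding the polynomial and integrating term by term, carrying out the integral gives A² · d^5/30.
Hence A² = 1/[d^5/30].
Substituting d = 5.33 gives A² = 0.006974, so A = 0.08351.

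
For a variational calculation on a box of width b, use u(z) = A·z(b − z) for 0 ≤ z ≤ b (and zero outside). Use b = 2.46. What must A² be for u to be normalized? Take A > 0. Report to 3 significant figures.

A^2 ≈ 0.333

Require ∫ |u|² dz = 1 over the whole domain.
Expanding the polynomial and integrating term by term, with u = A·z(b − z), the integral evaluates to A²·[b^5/30].
Substituting b = 2.46 gives A² = 0.3330, so A = 0.5771.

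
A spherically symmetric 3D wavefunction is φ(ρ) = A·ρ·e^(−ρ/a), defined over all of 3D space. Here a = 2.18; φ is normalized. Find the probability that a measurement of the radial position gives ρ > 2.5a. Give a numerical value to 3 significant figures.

Integrate the radial probability density 4πρ²|φ|² over ρ > 2.5a.
The full normalization integral is A²·[3·π·a^5] = 1, fixing A².
Substituting u = ρ/a, A², 4π and the length scale all cancel in the ratio: P = ∫_{2.5}^{∞} u^4·e^(-2·u) du / ∫_{0}^{∞} u^4·e^(-2·u) du.
With ∫ u^4·e^(-2·u) du = -(u^4/2 + u^3 + 3·u^2/2 + 3·u/2 + 3/4)·e^(-2·u) + C, the region integral is 1569·e^(-5)/32 and the full one is 3/4.
Taking the ratio yields P = 0.4405.

P ≈ 0.440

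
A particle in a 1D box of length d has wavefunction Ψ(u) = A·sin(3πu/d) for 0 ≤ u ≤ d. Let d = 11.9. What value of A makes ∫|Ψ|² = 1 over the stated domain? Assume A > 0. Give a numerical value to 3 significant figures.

Require ∫ |Ψ|² du = 1 over the whole domain.
With ∫₀^d sin²(nπu/d) du = d/2, ∫|Ψ|² du = A²·(d/2).
With d = 11.9: A² = 0.1681 and A = 0.4100.

A ≈ 0.410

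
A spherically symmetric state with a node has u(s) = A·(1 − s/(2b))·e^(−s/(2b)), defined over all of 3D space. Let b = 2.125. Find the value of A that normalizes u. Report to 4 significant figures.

A ≈ 0.06439

Require ∫ |u|² 4πs² ds = 1 over the whole domain.
In 3D with spherical symmetry the volume element is 4πs² ds.
With ∫₀^∞ s^4 e^(−αs) ds = 4!/α^5, with u = A·(1 − s/(2b))·e^(−s/(2b)), the integral evaluates to A²·[8·π·b^3].
So A² = (8·π·b^3)^(−1).
Plugging in b = 2.125 yields A = 0.064393.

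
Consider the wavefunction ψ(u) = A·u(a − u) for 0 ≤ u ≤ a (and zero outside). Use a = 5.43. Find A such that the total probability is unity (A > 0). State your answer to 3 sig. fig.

Require ∫ |ψ|² du = 1 over the whole domain.
Expanding the polynomial and integrating term by term, with ψ = A·u(a − u), the integral evaluates to A²·[a^5/30].
So A² = (a^5/30)^(−1).
Substituting a = 5.43 gives A² = 0.006355, so A = 0.07972.

A ≈ 0.0797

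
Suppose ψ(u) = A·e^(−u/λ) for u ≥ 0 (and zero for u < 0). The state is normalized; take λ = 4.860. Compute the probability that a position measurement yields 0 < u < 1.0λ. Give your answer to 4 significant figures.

P ≈ 0.8647

P = ∫_{0}^{1.0λ} |ψ(u)|² du.
With A² fixed by ∫|ψ|² = 1, i.e. A² = (λ/2)^(−1), substitute and integrate.
In terms of t = u/λ (A² and the length scale cancel between numerator and denominator), P = [∫_{0}^{1.0} e^(-2·t) dt] / [∫_{0}^{∞} e^(-2·t) dt].
An antiderivative of e^(-2·t) is -e^(-2·t)/2; evaluating from 0 to 1.0 gives 1/2 - e^(-2)/2, while the full integral is 1/2.
This works out to P = 0.86466.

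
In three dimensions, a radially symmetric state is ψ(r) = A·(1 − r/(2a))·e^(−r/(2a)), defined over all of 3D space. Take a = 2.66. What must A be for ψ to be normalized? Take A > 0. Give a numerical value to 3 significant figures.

The normalization condition is ∫|ψ|² 4πr² dr = 1 from 0 to ∞.
Carrying out the integral gives A² · 8·π·a^3.
Plugging in a = 2.66 yields A = 0.04598.

A ≈ 0.0460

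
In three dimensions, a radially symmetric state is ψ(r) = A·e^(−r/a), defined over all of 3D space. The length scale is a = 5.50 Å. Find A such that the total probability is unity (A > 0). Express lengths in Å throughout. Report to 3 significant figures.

A ≈ 0.0437 Å^(-3/2)

Normalization requires ∫|ψ|² 4πr² dr = 1, integrated from 0 to ∞.
(Spherical symmetry: dV = 4πr² dr.)
The integral (without the A² prefactor) comes out to π·a^3.
Hence A² = 1/[π·a^3].
Substituting a = 5.50 gives A² = 0.001913, so A = 0.04374.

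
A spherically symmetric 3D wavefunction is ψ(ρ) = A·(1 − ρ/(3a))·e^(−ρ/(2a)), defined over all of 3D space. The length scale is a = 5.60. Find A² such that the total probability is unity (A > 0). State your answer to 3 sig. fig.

Require ∫ |ψ|² 4πρ² dρ = 1 over the whole domain.
In 3D with spherical symmetry the volume element is 4πρ² dρ.
With ψ = A·(1 − ρ/(3a))·e^(−ρ/(2a)), the integral evaluates to A²·[8·π·a^3/3].
So A² = (8·π·a^3/3)^(−1).
Substituting a = 5.60 gives A² = 0.0006797, so A = 0.02607.

A^2 ≈ 0.000680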